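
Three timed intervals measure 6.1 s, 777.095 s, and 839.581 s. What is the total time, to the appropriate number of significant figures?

1.6228 × 10³ s

6.1 s + 777.095 s + 839.581 s = 1622.776 s.
Addition/subtraction keeps the fewest decimal places: 6.1 → 1 decimal place, 777.095 → 3 decimal places, 839.581 → 3 decimal places; limit is 1.
Rounded to 1 decimal place: 1.6228 × 10³ s.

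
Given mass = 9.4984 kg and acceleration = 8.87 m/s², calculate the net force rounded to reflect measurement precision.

84.3 N

net force = 9.4984 kg × 8.87 m/s² = 84.250808 N.
9.4984 has 5 significant figures; 8.87 has 3.
Division/multiplication keeps the fewest: 3 significant figures.
Rounded: 84.3 N.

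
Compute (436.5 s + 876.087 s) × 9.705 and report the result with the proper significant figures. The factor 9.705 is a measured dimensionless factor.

436.5 s + 876.087 s = 1312.587 s; the sum is limited to 1 decimal place (5 s.f.).
Carrying full precision, 1312.587 × 9.705 = 12738.656835 s; 9.705 has 4 s.f., so the result keeps min(5, 4) = 4 s.f.
Rounded to 4 significant figures: 1.274 × 10⁴ s.

1.274 × 10⁴ s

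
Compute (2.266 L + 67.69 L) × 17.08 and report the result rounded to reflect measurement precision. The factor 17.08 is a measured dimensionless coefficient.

1195 L

2.266 L + 67.69 L = 69.956 L; the sum is limited to 2 decimal places (4 s.f.).
Carrying full precision, 69.956 × 17.08 = 1194.84848 L; 17.08 has 4 s.f., so the result keeps min(4, 4) = 4 s.f.
Rounded to 4 significant figures: 1195 L.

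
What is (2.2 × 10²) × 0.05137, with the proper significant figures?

(2.2 × 10²) × 0.05137 = 11.3014
Multiplication/division keeps the fewest significant figures: 2.2 × 10² → 2 s.f., 0.05137 → 4 s.f.; limit is 2.
Rounded to 2 significant figures: 11.

11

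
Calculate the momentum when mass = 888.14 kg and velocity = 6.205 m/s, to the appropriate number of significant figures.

5511 kg·m/s

momentum = 888.14 kg × 6.205 m/s = 5510.9087 kg·m/s.
888.14 has 5 significant figures; 6.205 has 4.
Division/multiplication keeps the fewest: 4 significant figures.
Rounded: 5511 kg·m/s.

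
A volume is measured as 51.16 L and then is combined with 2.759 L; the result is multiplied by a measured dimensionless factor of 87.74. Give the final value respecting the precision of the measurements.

4731 L

51.16 L + 2.759 L = 53.919 L; the sum is limited to 2 decimal places (4 s.f.).
Carrying full precision, 53.919 × 87.74 = 4730.85306 L; 87.74 has 4 s.f., so the result keeps min(4, 4) = 4 s.f.
Rounded to 4 significant figures: 4731 L.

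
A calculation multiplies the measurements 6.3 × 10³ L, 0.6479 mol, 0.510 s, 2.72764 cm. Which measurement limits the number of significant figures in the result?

6.3 × 10³ L

6.3 × 10³ L → 2 s.f.; 0.6479 mol → 4 s.f.; 0.510 s → 3 s.f.; 2.72764 cm → 6 s.f.
The fewest is 2 significant figures, from 6.3 × 10³ L.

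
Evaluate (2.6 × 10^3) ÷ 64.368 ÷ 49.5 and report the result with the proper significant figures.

(2.6 × 10^3) ÷ 64.368 ÷ 49.5 = 0.816014984546…
Multiplication/division keeps the fewest significant figures: 2.6 × 10^3 → 2 s.f., 64.368 → 5 s.f., 49.5 → 3 s.f.; limit is 2.
Rounded to 2 significant figures: 0.82.

0.82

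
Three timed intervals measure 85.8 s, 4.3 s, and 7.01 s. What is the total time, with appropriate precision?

97.1 s

85.8 s + 4.3 s + 7.01 s = 97.11 s.
Addition/subtraction keeps the fewest decimal places: 85.8 → 1 decimal place, 4.3 → 1 decimal place, 7.01 → 2 decimal places; limit is 1.
Rounded to 1 decimal place: 97.1 s.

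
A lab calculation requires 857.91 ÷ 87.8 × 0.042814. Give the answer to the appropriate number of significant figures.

0.418

857.91 ÷ 87.8 × 0.042814 = 0.418343493622…
Multiplication/division keeps the fewest significant figures: 857.91 → 5 s.f., 87.8 → 3 s.f., 0.042814 → 5 s.f.; limit is 3.
Rounded to 3 significant figures: 0.418.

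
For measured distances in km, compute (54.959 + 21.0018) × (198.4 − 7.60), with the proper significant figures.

54.959 + 21.0018 = 75.9608, limited to 3 d.p. → 5 s.f.; 198.4 − 7.60 = 190.80, limited to 1 d.p. → 4 s.f.
Carrying full precision, 75.9608 × 190.80 = 14493.32064; keep min(5, 4) = 4 s.f.
Rounded to 4 significant figures: 1.449 × 10⁴ km².

1.449 × 10⁴ km²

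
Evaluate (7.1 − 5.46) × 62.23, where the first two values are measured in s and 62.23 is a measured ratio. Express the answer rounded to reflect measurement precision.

1.0 × 10^2 s

7.1 s − 5.46 s = 1.64 s; the difference is limited to 1 decimal place (2 s.f.).
Carrying full precision, 1.64 × 62.23 = 102.0572 s; 62.23 has 4 s.f., so the result keeps min(2, 4) = 2 s.f.
Rounded to 2 significant figures: 1.0 × 10^2 s.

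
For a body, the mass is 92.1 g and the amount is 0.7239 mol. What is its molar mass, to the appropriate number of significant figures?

127 g/mol

molar mass = 92.1 g ÷ 0.7239 mol = 127.227517613… g/mol.
92.1 has 3 significant figures; 0.7239 has 4.
Division/multiplication keeps the fewest: 3 significant figures.
Rounded: 127 g/mol.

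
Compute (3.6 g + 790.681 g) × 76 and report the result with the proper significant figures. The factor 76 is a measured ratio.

6.0 × 10⁴ g

3.6 g + 790.681 g = 794.281 g; the sum is limited to 1 decimal place (4 s.f.).
Carrying full precision, 794.281 × 76 = 60365.356 g; 76 has 2 s.f., so the result keeps min(4, 2) = 2 s.f.
Rounded to 2 significant figures: 6.0 × 10⁴ g.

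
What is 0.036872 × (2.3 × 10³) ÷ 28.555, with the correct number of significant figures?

3.0

0.036872 × (2.3 × 10³) ÷ 28.555 = 2.96990369462…
Multiplication/division keeps the fewest significant figures: 0.036872 → 5 s.f., 2.3 × 10³ → 2 s.f., 28.555 → 5 s.f.; limit is 2.
Rounded to 2 significant figures: 3.0.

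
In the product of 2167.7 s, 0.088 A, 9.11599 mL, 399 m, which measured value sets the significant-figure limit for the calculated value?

2167.7 s → 5 s.f.; 0.088 A → 2 s.f.; 9.11599 mL → 6 s.f.; 399 m → 3 s.f.
The fewest is 2 significant figures, from 0.088 A.

0.088 A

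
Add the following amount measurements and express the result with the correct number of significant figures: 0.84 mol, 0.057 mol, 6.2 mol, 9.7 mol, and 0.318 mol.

17.1 mol

0.84 mol + 0.057 mol + 6.2 mol + 9.7 mol + 0.318 mol = 17.115 mol.
Addition/subtraction keeps the fewest decimal places: 0.84 → 2 decimal places, 0.057 → 3 decimal places, 6.2 → 1 decimal place, 9.7 → 1 decimal place, 0.318 → 3 decimal places; limit is 1.
Rounded to 1 decimal place: 17.1 mol.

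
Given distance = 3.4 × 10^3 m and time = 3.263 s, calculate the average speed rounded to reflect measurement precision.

1.0 × 10^3 m/s

average speed = 3.4 × 10^3 m ÷ 3.263 s = 1041.98590254… m/s.
3.4 × 10^3 has 2 significant figures; 3.263 has 4.
Division/multiplication keeps the fewest: 2 significant figures.
Rounded: 1.0 × 10^3 m/s.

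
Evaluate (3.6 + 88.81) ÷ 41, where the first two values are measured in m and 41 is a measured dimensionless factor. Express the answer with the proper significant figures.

3.6 m + 88.81 m = 92.41 m; the sum is limited to 1 decimal place (3 s.f.).
Carrying full precision, 92.41 ÷ 41 = 2.25390243902… m; 41 has 2 s.f., so the result keeps min(3, 2) = 2 s.f.
Rounded to 2 significant figures: 2.3 m.

2.3 m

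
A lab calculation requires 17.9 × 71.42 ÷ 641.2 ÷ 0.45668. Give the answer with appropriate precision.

17.9 × 71.42 ÷ 641.2 ÷ 0.45668 = 4.36583552856…
Multiplication/division keeps the fewest significant figures: 17.9 → 3 s.f., 71.42 → 4 s.f., 641.2 → 4 s.f., 0.45668 → 5 s.f.; limit is 3.
Rounded to 3 significant figures: 4.37.

4.37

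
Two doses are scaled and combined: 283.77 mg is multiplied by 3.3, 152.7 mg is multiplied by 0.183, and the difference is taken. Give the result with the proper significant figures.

283.77 × 3.3 = 936.441 → 9.4 × 10^2 mg (2 s.f., last digit at the 10^1 place).
152.7 × 0.183 = 27.9441 → 27.9 mg (3 s.f., last digit at the 10^-1 place).
Difference: 908.4969 mg; keep the coarser place, 10^1.
Result: 9.1 × 10^2 mg.

9.1 × 10^2 mg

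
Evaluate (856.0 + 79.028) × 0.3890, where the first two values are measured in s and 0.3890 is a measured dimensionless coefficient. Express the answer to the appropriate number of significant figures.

363.7 s

856.0 s + 79.028 s = 935.028 s; the sum is limited to 1 decimal place (4 s.f.).
Carrying full precision, 935.028 × 0.3890 = 363.725892 s; 0.3890 has 4 s.f., so the result keeps min(4, 4) = 4 s.f.
Rounded to 4 significant figures: 363.7 s.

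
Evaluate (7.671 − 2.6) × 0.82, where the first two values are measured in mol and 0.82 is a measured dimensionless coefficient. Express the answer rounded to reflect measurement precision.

7.671 mol − 2.6 mol = 5.071 mol; the difference is limited to 1 decimal place (2 s.f.).
Carrying full precision, 5.071 × 0.82 = 4.15822 mol; 0.82 has 2 s.f., so the result keeps min(2, 2) = 2 s.f.
Rounded to 2 significant figures: 4.2 mol.

4.2 mol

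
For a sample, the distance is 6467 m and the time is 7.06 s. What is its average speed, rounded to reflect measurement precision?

916 m/s

average speed = 6467 m ÷ 7.06 s = 916.005665722… m/s.
6467 has 4 significant figures; 7.06 has 3.
Division/multiplication keeps the fewest: 3 significant figures.
Rounded: 916 m/s.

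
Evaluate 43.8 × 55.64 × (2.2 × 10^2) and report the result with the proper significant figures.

43.8 × 55.64 × (2.2 × 10^2) = 536147.04
Multiplication/division keeps the fewest significant figures: 43.8 → 3 s.f., 55.64 → 4 s.f., 2.2 × 10^2 → 2 s.f.; limit is 2.
Rounded to 2 significant figures: 5.4 × 10^5.

5.4 × 10^5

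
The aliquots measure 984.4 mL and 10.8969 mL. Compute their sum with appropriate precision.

995.3 mL

984.4 mL + 10.8969 mL = 995.2969 mL.
Addition/subtraction keeps the fewest decimal places: 984.4 → 1 decimal place, 10.8969 → 4 decimal places; limit is 1.
Rounded to 1 decimal place: 995.3 mL.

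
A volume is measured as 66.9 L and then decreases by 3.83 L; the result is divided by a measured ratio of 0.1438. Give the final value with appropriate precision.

66.9 L − 3.83 L = 63.07 L; the difference is limited to 1 decimal place (3 s.f.).
Carrying full precision, 63.07 ÷ 0.1438 = 438.59527121… L; 0.1438 has 4 s.f., so the result keeps min(3, 4) = 3 s.f.
Rounded to 3 significant figures: 439 L.

439 L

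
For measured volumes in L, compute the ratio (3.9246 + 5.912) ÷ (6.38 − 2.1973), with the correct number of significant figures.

3.9246 + 5.912 = 9.8366, limited to 3 d.p. → 4 s.f.; 6.38 − 2.1973 = 4.1827, limited to 2 d.p. → 3 s.f.
Carrying full precision, 9.8366 ÷ 4.1827 = 2.35173452555…; keep min(4, 3) = 3 s.f.
Rounded to 3 significant figures: 2.35.

2.35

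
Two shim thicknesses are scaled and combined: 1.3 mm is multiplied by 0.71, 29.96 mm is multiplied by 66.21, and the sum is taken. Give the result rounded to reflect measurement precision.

1.3 × 0.71 = 0.923 → 0.92 mm (2 s.f., last digit at the 10^-2 place).
29.96 × 66.21 = 1983.6516 → 1984 mm (4 s.f., last digit at the 10^0 place).
Sum: 1984.5746 mm; keep the coarser place, 10^0.
Result: 1985 mm.

1985 mm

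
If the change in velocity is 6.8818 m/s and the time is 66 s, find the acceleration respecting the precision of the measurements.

acceleration = 6.8818 m/s ÷ 66 s = 0.10426969697… m/s².
6.8818 has 5 significant figures; 66 has 2.
Division/multiplication keeps the fewest: 2 significant figures.
Rounded: 0.10 m/s².

0.10 m/s²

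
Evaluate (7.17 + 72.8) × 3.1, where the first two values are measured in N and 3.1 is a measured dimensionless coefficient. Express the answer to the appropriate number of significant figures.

2.5 × 10² N

7.17 N + 72.8 N = 79.97 N; the sum is limited to 1 decimal place (3 s.f.).
Carrying full precision, 79.97 × 3.1 = 247.907 N; 3.1 has 2 s.f., so the result keeps min(3, 2) = 2 s.f.
Rounded to 2 significant figures: 2.5 × 10² N.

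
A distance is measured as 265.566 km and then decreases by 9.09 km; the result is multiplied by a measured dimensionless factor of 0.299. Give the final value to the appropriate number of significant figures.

76.7 km

265.566 km − 9.09 km = 256.476 km; the difference is limited to 2 decimal places (5 s.f.).
Carrying full precision, 256.476 × 0.299 = 76.686324 km; 0.299 has 3 s.f., so the result keeps min(5, 3) = 3 s.f.
Rounded to 3 significant figures: 76.7 km.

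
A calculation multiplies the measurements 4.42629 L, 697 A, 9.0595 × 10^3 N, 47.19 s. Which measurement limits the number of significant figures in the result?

697 A

4.42629 L → 6 s.f.; 697 A → 3 s.f.; 9.0595 × 10^3 N → 5 s.f.; 47.19 s → 4 s.f.
The fewest is 3 significant figures, from 697 A.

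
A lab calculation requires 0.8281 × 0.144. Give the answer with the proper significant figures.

0.119

0.8281 × 0.144 = 0.1192464
Multiplication/division keeps the fewest significant figures: 0.8281 → 4 s.f., 0.144 → 3 s.f.; limit is 3.
Rounded to 3 significant figures: 0.119.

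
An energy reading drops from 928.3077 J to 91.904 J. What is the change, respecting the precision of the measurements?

928.3077 J − 91.904 J = 836.4037 J.
Addition/subtraction keeps the fewest decimal places: 928.3077 → 4 decimal places, 91.904 → 3 decimal places; limit is 3.
Rounded to 3 decimal places: 836.404 J.

836.404 J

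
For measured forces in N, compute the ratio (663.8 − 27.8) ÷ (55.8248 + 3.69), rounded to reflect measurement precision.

10.69

663.8 − 27.8 = 636.0, limited to 1 d.p. → 4 s.f.; 55.8248 + 3.69 = 59.5148, limited to 2 d.p. → 4 s.f.
Carrying full precision, 636.0 ÷ 59.5148 = 10.6864174962…; keep min(4, 4) = 4 s.f.
Rounded to 4 significant figures: 10.69.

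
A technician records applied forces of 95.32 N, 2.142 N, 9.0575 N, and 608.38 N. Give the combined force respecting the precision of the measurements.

95.32 N + 2.142 N + 9.0575 N + 608.38 N = 714.8995 N.
Addition/subtraction keeps the fewest decimal places: 95.32 → 2 decimal places, 2.142 → 3 decimal places, 9.0575 → 4 decimal places, 608.38 → 2 decimal places; limit is 2.
Rounded to 2 decimal places: 714.90 N.

714.90 N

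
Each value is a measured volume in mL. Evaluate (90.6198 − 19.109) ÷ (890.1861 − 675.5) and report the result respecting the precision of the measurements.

0.3331

90.6198 − 19.109 = 71.5108, limited to 3 d.p. → 5 s.f.; 890.1861 − 675.5 = 214.6861, limited to 1 d.p. → 4 s.f.
Carrying full precision, 71.5108 ÷ 214.6861 = 0.333094690341…; keep min(5, 4) = 4 s.f.
Rounded to 4 significant figures: 0.3331.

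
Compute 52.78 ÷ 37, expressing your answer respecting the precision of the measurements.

52.78 ÷ 37 = 1.42648648649…
Multiplication/division keeps the fewest significant figures: 52.78 → 4 s.f., 37 → 2 s.f.; limit is 2.
Rounded to 2 significant figures: 1.4.

1.4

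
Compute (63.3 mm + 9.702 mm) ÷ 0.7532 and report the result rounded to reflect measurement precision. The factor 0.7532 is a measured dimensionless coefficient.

63.3 mm + 9.702 mm = 73.002 mm; the sum is limited to 1 decimal place (3 s.f.).
Carrying full precision, 73.002 ÷ 0.7532 = 96.9224641529… mm; 0.7532 has 4 s.f., so the result keeps min(3, 4) = 3 s.f.
Rounded to 3 significant figures: 96.9 mm.

96.9 mm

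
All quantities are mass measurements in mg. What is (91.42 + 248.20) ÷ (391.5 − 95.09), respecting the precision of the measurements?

1.146

91.42 + 248.20 = 339.62, limited to 2 d.p. → 5 s.f.; 391.5 − 95.09 = 296.41, limited to 1 d.p. → 4 s.f.
Carrying full precision, 339.62 ÷ 296.41 = 1.14577780777…; keep min(5, 4) = 4 s.f.
Rounded to 4 significant figures: 1.146.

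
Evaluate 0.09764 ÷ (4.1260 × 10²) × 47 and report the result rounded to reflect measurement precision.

0.09764 ÷ (4.1260 × 10²) × 47 = 0.0111223460979…
Multiplication/division keeps the fewest significant figures: 0.09764 → 4 s.f., 4.1260 × 10² → 5 s.f., 47 → 2 s.f.; limit is 2.
Rounded to 2 significant figures: 0.011.

0.011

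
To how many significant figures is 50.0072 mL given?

50.0072: zeros between nonzero digits are significant.

6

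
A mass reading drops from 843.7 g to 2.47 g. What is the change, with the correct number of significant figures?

841.2 g

843.7 g − 2.47 g = 841.23 g.
Addition/subtraction keeps the fewest decimal places: 843.7 → 1 decimal place, 2.47 → 2 decimal places; limit is 1.
Rounded to 1 decimal place: 841.2 g.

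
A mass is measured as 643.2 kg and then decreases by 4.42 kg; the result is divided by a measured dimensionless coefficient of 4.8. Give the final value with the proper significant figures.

1.3 × 10^2 kg

643.2 kg − 4.42 kg = 638.78 kg; the difference is limited to 1 decimal place (4 s.f.).
Carrying full precision, 638.78 ÷ 4.8 = 133.079166667… kg; 4.8 has 2 s.f., so the result keeps min(4, 2) = 2 s.f.
Rounded to 2 significant figures: 1.3 × 10^2 kg.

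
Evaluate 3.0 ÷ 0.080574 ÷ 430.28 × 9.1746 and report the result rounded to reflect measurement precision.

3.0 ÷ 0.080574 ÷ 430.28 × 9.1746 = 0.7938936153…
Multiplication/division keeps the fewest significant figures: 3.0 → 2 s.f., 0.080574 → 5 s.f., 430.28 → 5 s.f., 9.1746 → 5 s.f.; limit is 2.
Rounded to 2 significant figures: 0.79.

0.79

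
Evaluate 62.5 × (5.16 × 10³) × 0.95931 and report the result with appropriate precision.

62.5 × (5.16 × 10³) × 0.95931 = 309377.475
Multiplication/division keeps the fewest significant figures: 62.5 → 3 s.f., 5.16 × 10³ → 3 s.f., 0.95931 → 5 s.f.; limit is 3.
Rounded to 3 significant figures: 3.09 × 10⁵.

3.09 × 10⁵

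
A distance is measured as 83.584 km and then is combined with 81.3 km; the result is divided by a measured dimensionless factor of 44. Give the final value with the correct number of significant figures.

3.7 km

83.584 km + 81.3 km = 164.884 km; the sum is limited to 1 decimal place (4 s.f.).
Carrying full precision, 164.884 ÷ 44 = 3.74736363636… km; 44 has 2 s.f., so the result keeps min(4, 2) = 2 s.f.
Rounded to 2 significant figures: 3.7 km.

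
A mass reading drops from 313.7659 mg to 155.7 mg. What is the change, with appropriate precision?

158.1 mg

313.7659 mg − 155.7 mg = 158.0659 mg.
Addition/subtraction keeps the fewest decimal places: 313.7659 → 4 decimal places, 155.7 → 1 decimal place; limit is 1.
Rounded to 1 decimal place: 158.1 mg.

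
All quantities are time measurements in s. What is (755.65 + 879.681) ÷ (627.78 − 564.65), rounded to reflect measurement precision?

755.65 + 879.681 = 1635.331, limited to 2 d.p. → 6 s.f.; 627.78 − 564.65 = 63.13, limited to 2 d.p. → 4 s.f.
Carrying full precision, 1635.331 ÷ 63.13 = 25.904181847…; keep min(6, 4) = 4 s.f.
Rounded to 4 significant figures: 25.90.

25.90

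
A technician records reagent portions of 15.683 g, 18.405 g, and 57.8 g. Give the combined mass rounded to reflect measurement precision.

15.683 g + 18.405 g + 57.8 g = 91.888 g.
Addition/subtraction keeps the fewest decimal places: 15.683 → 3 decimal places, 18.405 → 3 decimal places, 57.8 → 1 decimal place; limit is 1.
Rounded to 1 decimal place: 91.9 g.

91.9 g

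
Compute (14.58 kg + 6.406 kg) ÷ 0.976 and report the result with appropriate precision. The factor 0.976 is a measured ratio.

21.5 kg

14.58 kg + 6.406 kg = 20.986 kg; the sum is limited to 2 decimal places (4 s.f.).
Carrying full precision, 20.986 ÷ 0.976 = 21.5020491803… kg; 0.976 has 3 s.f., so the result keeps min(4, 3) = 3 s.f.
Rounded to 3 significant figures: 21.5 kg.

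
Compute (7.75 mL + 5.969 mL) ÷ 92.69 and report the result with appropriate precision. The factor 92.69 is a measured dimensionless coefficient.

0.1480 mL

7.75 mL + 5.969 mL = 13.719 mL; the sum is limited to 2 decimal places (4 s.f.).
Carrying full precision, 13.719 ÷ 92.69 = 0.148009494012… mL; 92.69 has 4 s.f., so the result keeps min(4, 4) = 4 s.f.
Rounded to 4 significant figures: 0.1480 mL.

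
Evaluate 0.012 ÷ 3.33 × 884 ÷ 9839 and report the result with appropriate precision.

0.012 ÷ 3.33 × 884 ÷ 9839 = 0.000323771276104…
Multiplication/division keeps the fewest significant figures: 0.012 → 2 s.f., 3.33 → 3 s.f., 884 → 3 s.f., 9839 → 4 s.f.; limit is 2.
Rounded to 2 significant figures: 3.2 × 10^-4.

3.2 × 10^-4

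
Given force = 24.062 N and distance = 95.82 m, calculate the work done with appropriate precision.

2306 J

work done = 24.062 N × 95.82 m = 2305.62084 J.
24.062 has 5 significant figures; 95.82 has 4.
Division/multiplication keeps the fewest: 4 significant figures.
Rounded: 2306 J.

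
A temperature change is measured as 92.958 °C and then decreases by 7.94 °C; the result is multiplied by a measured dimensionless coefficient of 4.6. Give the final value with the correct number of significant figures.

92.958 °C − 7.94 °C = 85.018 °C; the difference is limited to 2 decimal places (4 s.f.).
Carrying full precision, 85.018 × 4.6 = 391.0828 °C; 4.6 has 2 s.f., so the result keeps min(4, 2) = 2 s.f.
Rounded to 2 significant figures: 3.9 × 10² °C.

3.9 × 10² °C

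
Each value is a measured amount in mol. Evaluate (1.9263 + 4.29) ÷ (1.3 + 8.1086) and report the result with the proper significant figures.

0.66

1.9263 + 4.29 = 6.2163, limited to 2 d.p. → 3 s.f.; 1.3 + 8.1086 = 9.4086, limited to 1 d.p. → 2 s.f.
Carrying full precision, 6.2163 ÷ 9.4086 = 0.660704036732…; keep min(3, 2) = 2 s.f.
Rounded to 2 significant figures: 0.66.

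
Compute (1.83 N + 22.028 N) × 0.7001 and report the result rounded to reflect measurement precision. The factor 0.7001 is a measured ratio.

16.70 N

1.83 N + 22.028 N = 23.858 N; the sum is limited to 2 decimal places (4 s.f.).
Carrying full precision, 23.858 × 0.7001 = 16.7029858 N; 0.7001 has 4 s.f., so the result keeps min(4, 4) = 4 s.f.
Rounded to 4 significant figures: 16.70 N.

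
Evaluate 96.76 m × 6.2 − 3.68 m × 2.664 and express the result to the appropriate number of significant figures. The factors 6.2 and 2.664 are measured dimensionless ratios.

96.76 × 6.2 = 599.912 → 6.0 × 10² m (2 s.f., last digit at the 10^1 place).
3.68 × 2.664 = 9.80352 → 9.80 m (3 s.f., last digit at the 10^-2 place).
Difference: 590.10848 m; keep the coarser place, 10^1.
Result: 5.9 × 10² m.

5.9 × 10² m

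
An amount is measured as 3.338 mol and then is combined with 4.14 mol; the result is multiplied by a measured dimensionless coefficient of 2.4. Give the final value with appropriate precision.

3.338 mol + 4.14 mol = 7.478 mol; the sum is limited to 2 decimal places (3 s.f.).
Carrying full precision, 7.478 × 2.4 = 17.9472 mol; 2.4 has 2 s.f., so the result keeps min(3, 2) = 2 s.f.
Rounded to 2 significant figures: 18 mol.

18 mol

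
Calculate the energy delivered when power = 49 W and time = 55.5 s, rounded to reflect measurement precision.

2.7 × 10³ J

energy delivered = 49 W × 55.5 s = 2719.5 J.
49 has 2 significant figures; 55.5 has 3.
Division/multiplication keeps the fewest: 2 significant figures.
Rounded: 2.7 × 10³ J.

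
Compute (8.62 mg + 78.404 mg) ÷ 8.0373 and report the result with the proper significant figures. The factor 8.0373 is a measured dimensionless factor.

8.62 mg + 78.404 mg = 87.024 mg; the sum is limited to 2 decimal places (4 s.f.).
Carrying full precision, 87.024 ÷ 8.0373 = 10.8275167034… mg; 8.0373 has 5 s.f., so the result keeps min(4, 5) = 4 s.f.
Rounded to 4 significant figures: 10.83 mg.

10.83 mg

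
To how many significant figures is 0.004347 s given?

4

0.004347: leading zeros are not significant.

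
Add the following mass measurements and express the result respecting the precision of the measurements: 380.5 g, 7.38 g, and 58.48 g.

4.464 × 10² g

380.5 g + 7.38 g + 58.48 g = 446.36 g.
Addition/subtraction keeps the fewest decimal places: 380.5 → 1 decimal place, 7.38 → 2 decimal places, 58.48 → 2 decimal places; limit is 1.
Rounded to 1 decimal place: 4.464 × 10² g.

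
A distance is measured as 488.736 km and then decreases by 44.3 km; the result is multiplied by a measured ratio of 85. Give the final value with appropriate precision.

488.736 km − 44.3 km = 444.436 km; the difference is limited to 1 decimal place (4 s.f.).
Carrying full precision, 444.436 × 85 = 37777.06 km; 85 has 2 s.f., so the result keeps min(4, 2) = 2 s.f.
Rounded to 2 significant figures: 3.8 × 10⁴ km.

3.8 × 10⁴ km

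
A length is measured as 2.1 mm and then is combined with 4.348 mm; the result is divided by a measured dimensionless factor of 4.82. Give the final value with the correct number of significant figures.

1.3 mm

2.1 mm + 4.348 mm = 6.448 mm; the sum is limited to 1 decimal place (2 s.f.).
Carrying full precision, 6.448 ÷ 4.82 = 1.3377593361… mm; 4.82 has 3 s.f., so the result keeps min(2, 3) = 2 s.f.
Rounded to 2 significant figures: 1.3 mm.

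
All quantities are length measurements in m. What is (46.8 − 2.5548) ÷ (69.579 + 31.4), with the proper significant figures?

0.438

46.8 − 2.5548 = 44.2452, limited to 1 d.p. → 3 s.f.; 69.579 + 31.4 = 100.979, limited to 1 d.p. → 4 s.f.
Carrying full precision, 44.2452 ÷ 100.979 = 0.4381623902…; keep min(3, 4) = 3 s.f.
Rounded to 3 significant figures: 0.438.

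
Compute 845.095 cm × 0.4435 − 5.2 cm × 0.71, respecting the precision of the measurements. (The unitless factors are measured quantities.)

371.1 cm

845.095 × 0.4435 = 374.7996325 → 374.8 cm (4 s.f., last digit at the 10^-1 place).
5.2 × 0.71 = 3.692 → 3.7 cm (2 s.f., last digit at the 10^-1 place).
Difference: 371.1076325 cm; keep the coarser place, 10^-1.
Result: 371.1 cm.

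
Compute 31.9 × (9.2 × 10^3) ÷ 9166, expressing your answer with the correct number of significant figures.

32

31.9 × (9.2 × 10^3) ÷ 9166 = 32.0183286057…
Multiplication/division keeps the fewest significant figures: 31.9 → 3 s.f., 9.2 × 10^3 → 2 s.f., 9166 → 4 s.f.; limit is 2.
Rounded to 2 significant figures: 32.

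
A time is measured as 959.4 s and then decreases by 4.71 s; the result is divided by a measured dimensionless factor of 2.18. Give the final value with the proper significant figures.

959.4 s − 4.71 s = 954.69 s; the difference is limited to 1 decimal place (4 s.f.).
Carrying full precision, 954.69 ÷ 2.18 = 437.931192661… s; 2.18 has 3 s.f., so the result keeps min(4, 3) = 3 s.f.
Rounded to 3 significant figures: 438 s.

438 s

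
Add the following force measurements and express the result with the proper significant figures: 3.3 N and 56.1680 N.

3.3 N + 56.1680 N = 59.4680 N.
Addition/subtraction keeps the fewest decimal places: 3.3 → 1 decimal place, 56.1680 → 4 decimal places; limit is 1.
Rounded to 1 decimal place: 59.5 N.

59.5 N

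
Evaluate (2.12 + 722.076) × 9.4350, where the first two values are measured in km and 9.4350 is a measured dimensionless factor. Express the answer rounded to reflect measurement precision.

2.12 km + 722.076 km = 724.196 km; the sum is limited to 2 decimal places (5 s.f.).
Carrying full precision, 724.196 × 9.4350 = 6832.78926 km; 9.4350 has 5 s.f., so the result keeps min(5, 5) = 5 s.f.
Rounded to 5 significant figures: 6832.8 km.

6832.8 km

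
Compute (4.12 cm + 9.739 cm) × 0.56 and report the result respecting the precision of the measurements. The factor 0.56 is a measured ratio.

4.12 cm + 9.739 cm = 13.859 cm; the sum is limited to 2 decimal places (4 s.f.).
Carrying full precision, 13.859 × 0.56 = 7.76104 cm; 0.56 has 2 s.f., so the result keeps min(4, 2) = 2 s.f.
Rounded to 2 significant figures: 7.8 cm.

7.8 cm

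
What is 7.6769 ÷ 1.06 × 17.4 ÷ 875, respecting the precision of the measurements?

7.6769 ÷ 1.06 × 17.4 ÷ 875 = 0.144019471698…
Multiplication/division keeps the fewest significant figures: 7.6769 → 5 s.f., 1.06 → 3 s.f., 17.4 → 3 s.f., 875 → 3 s.f.; limit is 3.
Rounded to 3 significant figures: 0.144.

0.144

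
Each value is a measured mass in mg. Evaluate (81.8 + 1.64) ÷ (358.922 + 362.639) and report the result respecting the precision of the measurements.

81.8 + 1.64 = 83.44, limited to 1 d.p. → 3 s.f.; 358.922 + 362.639 = 721.561, limited to 3 d.p. → 6 s.f.
Carrying full precision, 83.44 ÷ 721.561 = 0.115638178893…; keep min(3, 6) = 3 s.f.
Rounded to 3 significant figures: 0.116.

0.116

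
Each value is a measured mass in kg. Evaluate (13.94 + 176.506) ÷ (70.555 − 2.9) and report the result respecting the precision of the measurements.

2.81

13.94 + 176.506 = 190.446, limited to 2 d.p. → 5 s.f.; 70.555 − 2.9 = 67.655, limited to 1 d.p. → 3 s.f.
Carrying full precision, 190.446 ÷ 67.655 = 2.81495824403…; keep min(5, 3) = 3 s.f.
Rounded to 3 significant figures: 2.81.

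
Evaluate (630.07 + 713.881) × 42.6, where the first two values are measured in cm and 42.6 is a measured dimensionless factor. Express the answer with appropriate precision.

5.73 × 10⁴ cm

630.07 cm + 713.881 cm = 1343.951 cm; the sum is limited to 2 decimal places (6 s.f.).
Carrying full precision, 1343.951 × 42.6 = 57252.3126 cm; 42.6 has 3 s.f., so the result keeps min(6, 3) = 3 s.f.
Rounded to 3 significant figures: 5.73 × 10⁴ cm.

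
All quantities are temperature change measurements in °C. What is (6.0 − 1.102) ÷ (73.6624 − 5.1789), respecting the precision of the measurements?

0.072

6.0 − 1.102 = 4.898, limited to 1 d.p. → 2 s.f.; 73.6624 − 5.1789 = 68.4835, limited to 4 d.p. → 6 s.f.
Carrying full precision, 4.898 ÷ 68.4835 = 0.0715208772916…; keep min(2, 6) = 2 s.f.
Rounded to 2 significant figures: 0.072.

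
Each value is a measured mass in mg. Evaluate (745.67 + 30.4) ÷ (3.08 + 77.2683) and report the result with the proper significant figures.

9.659

745.67 + 30.4 = 776.07, limited to 1 d.p. → 4 s.f.; 3.08 + 77.2683 = 80.3483, limited to 2 d.p. → 4 s.f.
Carrying full precision, 776.07 ÷ 80.3483 = 9.6588228998…; keep min(4, 4) = 4 s.f.
Rounded to 4 significant figures: 9.659.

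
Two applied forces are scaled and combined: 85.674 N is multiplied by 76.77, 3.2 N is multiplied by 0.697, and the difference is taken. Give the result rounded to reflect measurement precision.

6575 N

85.674 × 76.77 = 6577.19298 → 6577 N (4 s.f., last digit at the 10^0 place).
3.2 × 0.697 = 2.2304 → 2.2 N (2 s.f., last digit at the 10^-1 place).
Difference: 6574.96258 N; keep the coarser place, 10^0.
Result: 6575 N.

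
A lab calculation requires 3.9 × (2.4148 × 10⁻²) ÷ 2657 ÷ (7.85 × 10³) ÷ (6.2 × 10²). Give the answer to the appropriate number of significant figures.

3.9 × (2.4148 × 10⁻²) ÷ 2657 ÷ (7.85 × 10³) ÷ (6.2 × 10²) = 7.2827076022 × 10^-12…
Multiplication/division keeps the fewest significant figures: 3.9 → 2 s.f., 2.4148 × 10⁻² → 5 s.f., 2657 → 4 s.f., 7.85 × 10³ → 3 s.f., 6.2 × 10² → 2 s.f.; limit is 2.
Rounded to 2 significant figures: 7.3 × 10⁻¹².

7.3 × 10⁻¹²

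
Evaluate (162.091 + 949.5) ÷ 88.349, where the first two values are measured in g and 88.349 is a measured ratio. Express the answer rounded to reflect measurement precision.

162.091 g + 949.5 g = 1111.591 g; the sum is limited to 1 decimal place (5 s.f.).
Carrying full precision, 1111.591 ÷ 88.349 = 12.5818175644… g; 88.349 has 5 s.f., so the result keeps min(5, 5) = 5 s.f.
Rounded to 5 significant figures: 12.582 g.

12.582 g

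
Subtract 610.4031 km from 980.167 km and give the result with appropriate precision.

3.69764 × 10² km

980.167 km − 610.4031 km = 369.7639 km.
Addition/subtraction keeps the fewest decimal places: 980.167 → 3 decimal places, 610.4031 → 4 decimal places; limit is 3.
Rounded to 3 decimal places: 3.69764 × 10² km.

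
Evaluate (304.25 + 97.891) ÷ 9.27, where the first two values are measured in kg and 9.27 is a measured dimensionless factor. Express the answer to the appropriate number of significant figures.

43.4 kg

304.25 kg + 97.891 kg = 402.141 kg; the sum is limited to 2 decimal places (5 s.f.).
Carrying full precision, 402.141 ÷ 9.27 = 43.3809061489… kg; 9.27 has 3 s.f., so the result keeps min(5, 3) = 3 s.f.
Rounded to 3 significant figures: 43.4 kg.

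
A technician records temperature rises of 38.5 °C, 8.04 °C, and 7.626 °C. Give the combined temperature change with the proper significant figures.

38.5 °C + 8.04 °C + 7.626 °C = 54.166 °C.
Addition/subtraction keeps the fewest decimal places: 38.5 → 1 decimal place, 8.04 → 2 decimal places, 7.626 → 3 decimal places; limit is 1.
Rounded to 1 decimal place: 54.2 °C.

54.2 °C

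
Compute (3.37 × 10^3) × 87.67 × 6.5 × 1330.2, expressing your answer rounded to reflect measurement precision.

(3.37 × 10^3) × 87.67 × 6.5 × 1330.2 = 2.55453117777 × 10^9
Multiplication/division keeps the fewest significant figures: 3.37 × 10^3 → 3 s.f., 87.67 → 4 s.f., 6.5 → 2 s.f., 1330.2 → 5 s.f.; limit is 2.
Rounded to 2 significant figures: 2.6 × 10^9.

2.6 × 10^9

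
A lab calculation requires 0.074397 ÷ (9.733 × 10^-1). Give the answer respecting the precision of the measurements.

0.07644

0.074397 ÷ (9.733 × 10^-1) = 0.0764378917086…
Multiplication/division keeps the fewest significant figures: 0.074397 → 5 s.f., 9.733 × 10^-1 → 4 s.f.; limit is 4.
Rounded to 4 significant figures: 0.07644.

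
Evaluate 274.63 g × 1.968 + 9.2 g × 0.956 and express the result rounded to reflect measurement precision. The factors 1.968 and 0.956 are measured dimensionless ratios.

274.63 × 1.968 = 540.47184 → 540.5 g (4 s.f., last digit at the 10^-1 place).
9.2 × 0.956 = 8.7952 → 8.8 g (2 s.f., last digit at the 10^-1 place).
Sum: 549.26704 g; keep the coarser place, 10^-1.
Result: 549.3 g.

549.3 g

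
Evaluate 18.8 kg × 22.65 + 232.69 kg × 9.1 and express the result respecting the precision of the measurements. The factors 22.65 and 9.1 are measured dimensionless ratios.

2.5 × 10^3 kg

18.8 × 22.65 = 425.82 → 426 kg (3 s.f., last digit at the 10^0 place).
232.69 × 9.1 = 2117.479 → 2.1 × 10^3 kg (2 s.f., last digit at the 10^2 place).
Sum: 2543.299 kg; keep the coarser place, 10^2.
Result: 2.5 × 10^3 kg.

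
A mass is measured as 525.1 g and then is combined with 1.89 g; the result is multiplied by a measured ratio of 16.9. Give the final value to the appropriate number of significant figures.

525.1 g + 1.89 g = 526.99 g; the sum is limited to 1 decimal place (4 s.f.).
Carrying full precision, 526.99 × 16.9 = 8906.131 g; 16.9 has 3 s.f., so the result keeps min(4, 3) = 3 s.f.
Rounded to 3 significant figures: 8.91 × 10³ g.

8.91 × 10³ g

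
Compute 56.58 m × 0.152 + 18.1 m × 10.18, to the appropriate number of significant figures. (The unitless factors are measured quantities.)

56.58 × 0.152 = 8.60016 → 8.60 m (3 s.f., last digit at the 10^-2 place).
18.1 × 10.18 = 184.258 → 184 m (3 s.f., last digit at the 10^0 place).
Sum: 192.85816 m; keep the coarser place, 10^0.
Result: 193 m.

193 m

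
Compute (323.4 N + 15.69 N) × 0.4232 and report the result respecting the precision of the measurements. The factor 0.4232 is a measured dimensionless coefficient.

323.4 N + 15.69 N = 339.09 N; the sum is limited to 1 decimal place (4 s.f.).
Carrying full precision, 339.09 × 0.4232 = 143.502888 N; 0.4232 has 4 s.f., so the result keeps min(4, 4) = 4 s.f.
Rounded to 4 significant figures: 143.5 N.

143.5 N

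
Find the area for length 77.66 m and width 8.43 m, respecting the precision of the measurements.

655 m²

area = 77.66 m × 8.43 m = 654.6738 m².
77.66 has 4 significant figures; 8.43 has 3.
Division/multiplication keeps the fewest: 3 significant figures.
Rounded: 655 m².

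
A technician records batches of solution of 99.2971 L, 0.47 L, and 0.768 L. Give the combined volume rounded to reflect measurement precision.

99.2971 L + 0.47 L + 0.768 L = 100.5351 L.
Addition/subtraction keeps the fewest decimal places: 99.2971 → 4 decimal places, 0.47 → 2 decimal places, 0.768 → 3 decimal places; limit is 2.
Rounded to 2 decimal places: 100.54 L.

100.54 L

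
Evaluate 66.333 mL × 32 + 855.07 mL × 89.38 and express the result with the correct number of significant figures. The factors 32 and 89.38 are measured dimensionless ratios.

66.333 × 32 = 2122.656 → 2.1 × 10³ mL (2 s.f., last digit at the 10^2 place).
855.07 × 89.38 = 76426.1566 → 7.643 × 10⁴ mL (4 s.f., last digit at the 10^1 place).
Sum: 78548.8126 mL; keep the coarser place, 10^2.
Result: 7.85 × 10⁴ mL.

7.85 × 10⁴ mL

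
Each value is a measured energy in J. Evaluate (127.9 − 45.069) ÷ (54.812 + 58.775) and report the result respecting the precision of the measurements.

0.729

127.9 − 45.069 = 82.831, limited to 1 d.p. → 3 s.f.; 54.812 + 58.775 = 113.587, limited to 3 d.p. → 6 s.f.
Carrying full precision, 82.831 ÷ 113.587 = 0.729229577328…; keep min(3, 6) = 3 s.f.
Rounded to 3 significant figures: 0.729.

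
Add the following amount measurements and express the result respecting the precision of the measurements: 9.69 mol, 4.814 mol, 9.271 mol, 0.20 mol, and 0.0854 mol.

9.69 mol + 4.814 mol + 9.271 mol + 0.20 mol + 0.0854 mol = 24.0604 mol.
Addition/subtraction keeps the fewest decimal places: 9.69 → 2 decimal places, 4.814 → 3 decimal places, 9.271 → 3 decimal places, 0.20 → 2 decimal places, 0.0854 → 4 decimal places; limit is 2.
Rounded to 2 decimal places: 24.06 mol.

24.06 mol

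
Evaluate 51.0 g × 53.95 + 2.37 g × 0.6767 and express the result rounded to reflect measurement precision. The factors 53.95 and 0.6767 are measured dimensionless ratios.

51.0 × 53.95 = 2751.45 → 2.75 × 10³ g (3 s.f., last digit at the 10^1 place).
2.37 × 0.6767 = 1.603779 → 1.60 g (3 s.f., last digit at the 10^-2 place).
Sum: 2753.053779 g; keep the coarser place, 10^1.
Result: 2.75 × 10³ g.

2.75 × 10³ g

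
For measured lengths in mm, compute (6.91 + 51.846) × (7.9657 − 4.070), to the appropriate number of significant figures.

228.9 mm²

6.91 + 51.846 = 58.756, limited to 2 d.p. → 4 s.f.; 7.9657 − 4.070 = 3.8957, limited to 3 d.p. → 4 s.f.
Carrying full precision, 58.756 × 3.8957 = 228.8957492; keep min(4, 4) = 4 s.f.
Rounded to 4 significant figures: 228.9 mm².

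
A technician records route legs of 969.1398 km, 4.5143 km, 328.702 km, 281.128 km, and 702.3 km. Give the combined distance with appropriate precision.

969.1398 km + 4.5143 km + 328.702 km + 281.128 km + 702.3 km = 2285.7841 km.
Addition/subtraction keeps the fewest decimal places: 969.1398 → 4 decimal places, 4.5143 → 4 decimal places, 328.702 → 3 decimal places, 281.128 → 3 decimal places, 702.3 → 1 decimal place; limit is 1.
Rounded to 1 decimal place: 2285.8 km.

2285.8 km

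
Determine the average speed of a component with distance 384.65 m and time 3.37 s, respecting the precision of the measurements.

average speed = 384.65 m ÷ 3.37 s = 114.139465875… m/s.
384.65 has 5 significant figures; 3.37 has 3.
Division/multiplication keeps the fewest: 3 significant figures.
Rounded: 114 m/s.

114 m/s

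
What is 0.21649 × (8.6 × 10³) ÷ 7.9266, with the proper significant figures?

0.21649 × (8.6 × 10³) ÷ 7.9266 = 234.881790427…
Multiplication/division keeps the fewest significant figures: 0.21649 → 5 s.f., 8.6 × 10³ → 2 s.f., 7.9266 → 5 s.f.; limit is 2.
Rounded to 2 significant figures: 2.3 × 10².

2.3 × 10²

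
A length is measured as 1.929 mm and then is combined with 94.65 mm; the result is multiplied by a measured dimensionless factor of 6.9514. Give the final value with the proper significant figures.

1.929 mm + 94.65 mm = 96.579 mm; the sum is limited to 2 decimal places (4 s.f.).
Carrying full precision, 96.579 × 6.9514 = 671.3592606 mm; 6.9514 has 5 s.f., so the result keeps min(4, 5) = 4 s.f.
Rounded to 4 significant figures: 671.4 mm.

671.4 mm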